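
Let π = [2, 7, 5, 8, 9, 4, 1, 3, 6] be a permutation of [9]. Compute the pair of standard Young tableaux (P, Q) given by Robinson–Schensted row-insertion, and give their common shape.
P = [1, 3, 6, 9] / [2, 4, 8] / [5] / [7];  Q = [1, 2, 4, 5] / [3, 8, 9] / [6] / [7];  common shape = (4, 3, 1, 1)

Row-insert the values π_1, π_2, … into P one at a time, bumping the leftmost entry strictly greater than the inserted value down to the next row. The recording tableau Q records, in position (i, j), the step at which that cell was added to P.
  Insert 2 (step 1): P = [2];  Q = [1]
  Insert 7 (step 2): P = [2, 7];  Q = [1, 2]
  Insert 5 (step 3): P = [2, 5] / [7];  Q = [1, 2] / [3]
  Insert 8 (step 4): P = [2, 5, 8] / [7];  Q = [1, 2, 4] / [3]
  Insert 9 (step 5): P = [2, 5, 8, 9] / [7];  Q = [1, 2, 4, 5] / [3]
  Insert 4 (step 6): P = [2, 4, 8, 9] / [5] / [7];  Q = [1, 2, 4, 5] / [3] / [6]
  Insert 1 (step 7): P = [1, 4, 8, 9] / [2] / [5] / [7];  Q = [1, 2, 4, 5] / [3] / [6] / [7]
  Insert 3 (step 8): P = [1, 3, 8, 9] / [2, 4] / [5] / [7];  Q = [1, 2, 4, 5] / [3, 8] / [6] / [7]
  Insert 6 (step 9): P = [1, 3, 6, 9] / [2, 4, 8] / [5] / [7];  Q = [1, 2, 4, 5] / [3, 8, 9] / [6] / [7]
Final shape: (4, 3, 1, 1).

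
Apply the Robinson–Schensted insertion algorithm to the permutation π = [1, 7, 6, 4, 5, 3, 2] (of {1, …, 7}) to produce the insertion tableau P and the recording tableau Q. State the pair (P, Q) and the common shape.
P = [1, 2, 5] / [3] / [4] / [6] / [7];  Q = [1, 2, 5] / [3] / [4] / [6] / [7];  common shape = (3, 1, 1, 1, 1)

Row-insert the values π_1, π_2, … into P one at a time, bumping the leftmost entry strictly greater than the inserted value down to the next row. The recording tableau Q records, in position (i, j), the step at which that cell was added to P.
  Insert 1 (step 1): P = [1];  Q = [1]
  Insert 7 (step 2): P = [1, 7];  Q = [1, 2]
  Insert 6 (step 3): P = [1, 6] / [7];  Q = [1, 2] / [3]
  Insert 4 (step 4): P = [1, 4] / [6] / [7];  Q = [1, 2] / [3] / [4]
  Insert 5 (step 5): P = [1, 4, 5] / [6] / [7];  Q = [1, 2, 5] / [3] / [4]
  Insert 3 (step 6): P = [1, 3, 5] / [4] / [6] / [7];  Q = [1, 2, 5] / [3] / [4] / [6]
  Insert 2 (step 7): P = [1, 2, 5] / [3] / [4] / [6] / [7];  Q = [1, 2, 5] / [3] / [4] / [6] / [7]
Final shape: (3, 1, 1, 1, 1).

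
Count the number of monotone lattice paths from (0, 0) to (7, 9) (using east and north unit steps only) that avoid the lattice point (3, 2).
Number of paths = 8140

Total paths from (0, 0) to (7, 9): C(16, 7) = 11440. Paths through (3, 2): (paths (0, 0) → (3, 2)) × (paths (3, 2) → (7, 9)) = C(5, 3) · C(11, 4) = 10 · 330 = 3300. Avoidance count = 11440 − 3300 = 8140.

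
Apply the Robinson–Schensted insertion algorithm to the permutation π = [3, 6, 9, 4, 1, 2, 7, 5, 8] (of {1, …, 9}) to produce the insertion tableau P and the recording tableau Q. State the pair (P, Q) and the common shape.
P = [1, 2, 5, 8] / [3, 4, 7] / [6, 9];  Q = [1, 2, 3, 9] / [4, 6, 7] / [5, 8];  common shape = (4, 3, 2)

Row-insert the values π_1, π_2, … into P one at a time, bumping the leftmost entry strictly greater than the inserted value down to the next row. The recording tableau Q records, in position (i, j), the step at which that cell was added to P.
  Insert 3 (step 1): P = [3];  Q = [1]
  Insert 6 (step 2): P = [3, 6];  Q = [1, 2]
  Insert 9 (step 3): P = [3, 6, 9];  Q = [1, 2, 3]
  Insert 4 (step 4): P = [3, 4, 9] / [6];  Q = [1, 2, 3] / [4]
  Insert 1 (step 5): P = [1, 4, 9] / [3] / [6];  Q = [1, 2, 3] / [4] / [5]
  Insert 2 (step 6): P = [1, 2, 9] / [3, 4] / [6];  Q = [1, 2, 3] / [4, 6] / [5]
  Insert 7 (step 7): P = [1, 2, 7] / [3, 4, 9] / [6];  Q = [1, 2, 3] / [4, 6, 7] / [5]
  Insert 5 (step 8): P = [1, 2, 5] / [3, 4, 7] / [6, 9];  Q = [1, 2, 3] / [4, 6, 7] / [5, 8]
  Insert 8 (step 9): P = [1, 2, 5, 8] / [3, 4, 7] / [6, 9];  Q = [1, 2, 3, 9] / [4, 6, 7] / [5, 8]
Final shape: (4, 3, 2).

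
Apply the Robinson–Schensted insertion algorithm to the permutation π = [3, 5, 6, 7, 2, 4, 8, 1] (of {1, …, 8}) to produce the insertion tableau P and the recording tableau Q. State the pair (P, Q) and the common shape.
P = [1, 4, 6, 7, 8] / [2, 5] / [3];  Q = [1, 2, 3, 4, 7] / [5, 6] / [8];  common shape = (5, 2, 1)

Row-insert the values π_1, π_2, … into P one at a time, bumping the leftmost entry strictly greater than the inserted value down to the next row. The recording tableau Q records, in position (i, j), the step at which that cell was added to P.
  Insert 3 (step 1): P = [3];  Q = [1]
  Insert 5 (step 2): P = [3, 5];  Q = [1, 2]
  Insert 6 (step 3): P = [3, 5, 6];  Q = [1, 2, 3]
  Insert 7 (step 4): P = [3, 5, 6, 7];  Q = [1, 2, 3, 4]
  Insert 2 (step 5): P = [2, 5, 6, 7] / [3];  Q = [1, 2, 3, 4] / [5]
  Insert 4 (step 6): P = [2, 4, 6, 7] / [3, 5];  Q = [1, 2, 3, 4] / [5, 6]
  Insert 8 (step 7): P = [2, 4, 6, 7, 8] / [3, 5];  Q = [1, 2, 3, 4, 7] / [5, 6]
  Insert 1 (step 8): P = [1, 4, 6, 7, 8] / [2, 5] / [3];  Q = [1, 2, 3, 4, 7] / [5, 6] / [8]
Final shape: (5, 2, 1).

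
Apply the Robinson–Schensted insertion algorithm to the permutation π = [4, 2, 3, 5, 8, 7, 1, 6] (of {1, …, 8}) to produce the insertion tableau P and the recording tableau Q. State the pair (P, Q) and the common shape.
P = [1, 3, 5, 6] / [2, 7] / [4, 8];  Q = [1, 3, 4, 5] / [2, 6] / [7, 8];  common shape = (4, 2, 2)

Row-insert the values π_1, π_2, … into P one at a time, bumping the leftmost entry strictly greater than the inserted value down to the next row. The recording tableau Q records, in position (i, j), the step at which that cell was added to P.
  Insert 4 (step 1): P = [4];  Q = [1]
  Insert 2 (step 2): P = [2] / [4];  Q = [1] / [2]
  Insert 3 (step 3): P = [2, 3] / [4];  Q = [1, 3] / [2]
  Insert 5 (step 4): P = [2, 3, 5] / [4];  Q = [1, 3, 4] / [2]
  Insert 8 (step 5): P = [2, 3, 5, 8] / [4];  Q = [1, 3, 4, 5] / [2]
  Insert 7 (step 6): P = [2, 3, 5, 7] / [4, 8];  Q = [1, 3, 4, 5] / [2, 6]
  Insert 1 (step 7): P = [1, 3, 5, 7] / [2, 8] / [4];  Q = [1, 3, 4, 5] / [2, 6] / [7]
  Insert 6 (step 8): P = [1, 3, 5, 6] / [2, 7] / [4, 8];  Q = [1, 3, 4, 5] / [2, 6] / [7, 8]
Final shape: (4, 2, 2).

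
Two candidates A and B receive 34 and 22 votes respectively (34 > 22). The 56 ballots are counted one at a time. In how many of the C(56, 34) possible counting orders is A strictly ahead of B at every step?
Strict-lead orderings = 459124809056550

Total orderings of the 56 votes with 34 for A: C(56, 34) = 2142582442263900. By the Bertrand ballot formula (Cycle Lemma / reflection principle), the number of orderings in which A is strictly ahead of B throughout is (p − q)/(p + q) · C(p + q, p) = (34 − 22)/(34 + 22) · 2142582442263900 = 459124809056550.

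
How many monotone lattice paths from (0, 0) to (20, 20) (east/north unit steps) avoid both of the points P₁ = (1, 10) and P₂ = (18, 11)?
Number of paths = 135723358650

Inclusion–exclusion. Total paths: C(40, 20) = 137846528820. Through P₁: C(11, 1)·C(29, 19) = 220330110. Through P₂: C(29, 18)·C(11, 2) = 1902850950. Since P₁ is strictly southwest of P₂, a monotone path through both must visit P₁ then P₂; paths through both = C(11, 1)·C(18, 17)·C(11, 2) = 10890. Avoid both = 137846528820 − 220330110 − 1902850950 + 10890 = 135723358650.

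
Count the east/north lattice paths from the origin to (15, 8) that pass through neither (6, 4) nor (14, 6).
Number of paths = 252234

Inclusion–exclusion. Total paths: C(23, 15) = 490314. Through P₁: C(10, 6)·C(13, 9) = 150150. Through P₂: C(20, 14)·C(3, 1) = 116280. Since P₁ is strictly southwest of P₂, a monotone path through both must visit P₁ then P₂; paths through both = C(10, 6)·C(10, 8)·C(3, 1) = 28350. Avoid both = 490314 − 150150 − 116280 + 28350 = 252234.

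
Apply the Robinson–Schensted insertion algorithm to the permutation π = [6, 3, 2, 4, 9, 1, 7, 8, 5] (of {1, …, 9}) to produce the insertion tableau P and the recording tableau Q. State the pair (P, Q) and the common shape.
P = [1, 4, 5, 8] / [2, 7] / [3, 9] / [6];  Q = [1, 4, 5, 8] / [2, 7] / [3, 9] / [6];  common shape = (4, 2, 2, 1)

Row-insert the values π_1, π_2, … into P one at a time, bumping the leftmost entry strictly greater than the inserted value down to the next row. The recording tableau Q records, in position (i, j), the step at which that cell was added to P.
  Insert 6 (step 1): P = [6];  Q = [1]
  Insert 3 (step 2): P = [3] / [6];  Q = [1] / [2]
  Insert 2 (step 3): P = [2] / [3] / [6];  Q = [1] / [2] / [3]
  Insert 4 (step 4): P = [2, 4] / [3] / [6];  Q = [1, 4] / [2] / [3]
  Insert 9 (step 5): P = [2, 4, 9] / [3] / [6];  Q = [1, 4, 5] / [2] / [3]
  Insert 1 (step 6): P = [1, 4, 9] / [2] / [3] / [6];  Q = [1, 4, 5] / [2] / [3] / [6]
  Insert 7 (step 7): P = [1, 4, 7] / [2, 9] / [3] / [6];  Q = [1, 4, 5] / [2, 7] / [3] / [6]
  Insert 8 (step 8): P = [1, 4, 7, 8] / [2, 9] / [3] / [6];  Q = [1, 4, 5, 8] / [2, 7] / [3] / [6]
  Insert 5 (step 9): P = [1, 4, 5, 8] / [2, 7] / [3, 9] / [6];  Q = [1, 4, 5, 8] / [2, 7] / [3, 9] / [6]
Final shape: (4, 2, 2, 1).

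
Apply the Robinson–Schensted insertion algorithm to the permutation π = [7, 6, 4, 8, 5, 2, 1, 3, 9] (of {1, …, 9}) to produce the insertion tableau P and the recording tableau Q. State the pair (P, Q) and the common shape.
P = [1, 3, 9] / [2, 5] / [4, 8] / [6] / [7];  Q = [1, 4, 9] / [2, 5] / [3, 8] / [6] / [7];  common shape = (3, 2, 2, 1, 1)

Row-insert the values π_1, π_2, … into P one at a time, bumping the leftmost entry strictly greater than the inserted value down to the next row. The recording tableau Q records, in position (i, j), the step at which that cell was added to P.
  Insert 7 (step 1): P = [7];  Q = [1]
  Insert 6 (step 2): P = [6] / [7];  Q = [1] / [2]
  Insert 4 (step 3): P = [4] / [6] / [7];  Q = [1] / [2] / [3]
  Insert 8 (step 4): P = [4, 8] / [6] / [7];  Q = [1, 4] / [2] / [3]
  Insert 5 (step 5): P = [4, 5] / [6, 8] / [7];  Q = [1, 4] / [2, 5] / [3]
  Insert 2 (step 6): P = [2, 5] / [4, 8] / [6] / [7];  Q = [1, 4] / [2, 5] / [3] / [6]
  Insert 1 (step 7): P = [1, 5] / [2, 8] / [4] / [6] / [7];  Q = [1, 4] / [2, 5] / [3] / [6] / [7]
  Insert 3 (step 8): P = [1, 3] / [2, 5] / [4, 8] / [6] / [7];  Q = [1, 4] / [2, 5] / [3, 8] / [6] / [7]
  Insert 9 (step 9): P = [1, 3, 9] / [2, 5] / [4, 8] / [6] / [7];  Q = [1, 4, 9] / [2, 5] / [3, 8] / [6] / [7]
Final shape: (3, 2, 2, 1, 1).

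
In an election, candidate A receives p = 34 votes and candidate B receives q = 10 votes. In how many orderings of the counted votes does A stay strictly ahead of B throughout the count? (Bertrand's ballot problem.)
Strict-lead orderings = 1353412788

Total orderings of the 44 votes with 34 for A: C(44, 34) = 2481256778. By the Bertrand ballot formula (Cycle Lemma / reflection principle), the number of orderings in which A is strictly ahead of B throughout is (p − q)/(p + q) · C(p + q, p) = (34 − 10)/(34 + 10) · 2481256778 = 1353412788.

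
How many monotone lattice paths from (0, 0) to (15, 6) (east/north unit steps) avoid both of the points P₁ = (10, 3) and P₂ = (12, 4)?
Number of paths = 28628

Inclusion–exclusion. Total paths: C(21, 15) = 54264. Through P₁: C(13, 10)·C(8, 5) = 16016. Through P₂: C(16, 12)·C(5, 3) = 18200. Since P₁ is strictly southwest of P₂, a monotone path through both must visit P₁ then P₂; paths through both = C(13, 10)·C(3, 2)·C(5, 3) = 8580. Avoid both = 54264 − 16016 − 18200 + 8580 = 28628.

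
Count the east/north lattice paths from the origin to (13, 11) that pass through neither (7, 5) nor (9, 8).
Number of paths = 1190686

Inclusion–exclusion. Total paths: C(24, 13) = 2496144. Through P₁: C(12, 7)·C(12, 6) = 731808. Through P₂: C(17, 9)·C(7, 4) = 850850. Since P₁ is strictly southwest of P₂, a monotone path through both must visit P₁ then P₂; paths through both = C(12, 7)·C(5, 2)·C(7, 4) = 277200. Avoid both = 2496144 − 731808 − 850850 + 277200 = 1190686.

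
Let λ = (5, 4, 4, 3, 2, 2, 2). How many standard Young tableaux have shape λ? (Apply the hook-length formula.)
# SYT of shape (5, 4, 4, 3, 2, 2, 2) = 1018467450

Hook-length formula: f^λ = n! / Π hook(c), product over all cells c of the Young diagram. For λ = (5, 4, 4, 3, 2, 2, 2), n = 22 boxes. Hook lengths by row (left-to-right, top-to-bottom): [11, 10, 6, 4, 1]; [9, 8, 4, 2]; [8, 7, 3, 1]; [6, 5, 1]; [4, 3]; [3, 2]; [2, 1]. Product of hooks = 1103619686400. So f^λ = 22! / 1103619686400 = 1124000727777607680000 / 1103619686400 = 1018467450.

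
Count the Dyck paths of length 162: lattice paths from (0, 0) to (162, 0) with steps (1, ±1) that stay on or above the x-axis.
C_81 = 4462290049988320482463241297506133183499654740

These Dyck paths are counted by the Catalan number C_n = (1/(n + 1)) · C(2n, n). For n = 81: C_81 = (1/82) · C(162, 81) = 365907784099042279561985786395502921046971688680/82 = 4462290049988320482463241297506133183499654740.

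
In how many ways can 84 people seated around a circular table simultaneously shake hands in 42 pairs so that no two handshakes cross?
C_42 = 39044429911904443959240

These noncrossing handshakes are counted by the Catalan number C_n = (1/(n + 1)) · C(2n, n). For n = 42: C_42 = (1/43) · C(84, 42) = 1678910486211891090247320/43 = 39044429911904443959240.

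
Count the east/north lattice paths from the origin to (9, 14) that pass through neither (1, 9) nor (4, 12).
Number of paths = 770300

Inclusion–exclusion. Total paths: C(23, 9) = 817190. Through P₁: C(10, 1)·C(13, 8) = 12870. Through P₂: C(16, 4)·C(7, 5) = 38220. Since P₁ is strictly southwest of P₂, a monotone path through both must visit P₁ then P₂; paths through both = C(10, 1)·C(6, 3)·C(7, 5) = 4200. Avoid both = 817190 − 12870 − 38220 + 4200 = 770300.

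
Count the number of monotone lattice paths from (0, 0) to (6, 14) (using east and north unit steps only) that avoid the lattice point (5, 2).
Number of paths = 38487

Total paths from (0, 0) to (6, 14): C(20, 6) = 38760. Paths through (5, 2): (paths (0, 0) → (5, 2)) × (paths (5, 2) → (6, 14)) = C(7, 5) · C(13, 1) = 21 · 13 = 273. Avoidance count = 38760 − 273 = 38487.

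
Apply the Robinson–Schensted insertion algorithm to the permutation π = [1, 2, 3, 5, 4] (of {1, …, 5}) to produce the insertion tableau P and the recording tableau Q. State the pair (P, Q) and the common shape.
P = [1, 2, 3, 4] / [5];  Q = [1, 2, 3, 4] / [5];  common shape = (4, 1)

Row-insert the values π_1, π_2, … into P one at a time, bumping the leftmost entry strictly greater than the inserted value down to the next row. The recording tableau Q records, in position (i, j), the step at which that cell was added to P.
  Insert 1 (step 1): P = [1];  Q = [1]
  Insert 2 (step 2): P = [1, 2];  Q = [1, 2]
  Insert 3 (step 3): P = [1, 2, 3];  Q = [1, 2, 3]
  Insert 5 (step 4): P = [1, 2, 3, 5];  Q = [1, 2, 3, 4]
  Insert 4 (step 5): P = [1, 2, 3, 4] / [5];  Q = [1, 2, 3, 4] / [5]
Final shape: (4, 1).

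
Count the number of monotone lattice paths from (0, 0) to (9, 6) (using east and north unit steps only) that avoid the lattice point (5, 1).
Number of paths = 4249

Total paths from (0, 0) to (9, 6): C(15, 9) = 5005. Paths through (5, 1): (paths (0, 0) → (5, 1)) × (paths (5, 1) → (9, 6)) = C(6, 5) · C(9, 4) = 6 · 126 = 756. Avoidance count = 5005 − 756 = 4249.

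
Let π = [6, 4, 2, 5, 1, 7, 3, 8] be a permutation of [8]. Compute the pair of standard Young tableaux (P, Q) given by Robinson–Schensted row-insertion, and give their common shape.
P = [1, 3, 7, 8] / [2, 5] / [4] / [6];  Q = [1, 4, 6, 8] / [2, 7] / [3] / [5];  common shape = (4, 2, 1, 1)

Row-insert the values π_1, π_2, … into P one at a time, bumping the leftmost entry strictly greater than the inserted value down to the next row. The recording tableau Q records, in position (i, j), the step at which that cell was added to P.
  Insert 6 (step 1): P = [6];  Q = [1]
  Insert 4 (step 2): P = [4] / [6];  Q = [1] / [2]
  Insert 2 (step 3): P = [2] / [4] / [6];  Q = [1] / [2] / [3]
  Insert 5 (step 4): P = [2, 5] / [4] / [6];  Q = [1, 4] / [2] / [3]
  Insert 1 (step 5): P = [1, 5] / [2] / [4] / [6];  Q = [1, 4] / [2] / [3] / [5]
  Insert 7 (step 6): P = [1, 5, 7] / [2] / [4] / [6];  Q = [1, 4, 6] / [2] / [3] / [5]
  Insert 3 (step 7): P = [1, 3, 7] / [2, 5] / [4] / [6];  Q = [1, 4, 6] / [2, 7] / [3] / [5]
  Insert 8 (step 8): P = [1, 3, 7, 8] / [2, 5] / [4] / [6];  Q = [1, 4, 6, 8] / [2, 7] / [3] / [5]
Final shape: (4, 2, 1, 1).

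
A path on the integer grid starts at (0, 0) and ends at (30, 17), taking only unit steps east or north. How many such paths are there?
Number of paths = 2741188875414

A monotone lattice path from (0, 0) to (30, 17) consists of 30 east steps and 17 north steps in some order, so it is determined by which 30 of the 47 steps are east. The count is C(47, 30) = 2741188875414.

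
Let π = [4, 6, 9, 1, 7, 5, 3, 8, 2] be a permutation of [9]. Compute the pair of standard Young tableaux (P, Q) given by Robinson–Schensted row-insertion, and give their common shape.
P = [1, 2, 7, 8] / [3, 5] / [4] / [6] / [9];  Q = [1, 2, 3, 8] / [4, 5] / [6] / [7] / [9];  common shape = (4, 2, 1, 1, 1)

Row-insert the values π_1, π_2, … into P one at a time, bumping the leftmost entry strictly greater than the inserted value down to the next row. The recording tableau Q records, in position (i, j), the step at which that cell was added to P.
  Insert 4 (step 1): P = [4];  Q = [1]
  Insert 6 (step 2): P = [4, 6];  Q = [1, 2]
  Insert 9 (step 3): P = [4, 6, 9];  Q = [1, 2, 3]
  Insert 1 (step 4): P = [1, 6, 9] / [4];  Q = [1, 2, 3] / [4]
  Insert 7 (step 5): P = [1, 6, 7] / [4, 9];  Q = [1, 2, 3] / [4, 5]
  Insert 5 (step 6): P = [1, 5, 7] / [4, 6] / [9];  Q = [1, 2, 3] / [4, 5] / [6]
  Insert 3 (step 7): P = [1, 3, 7] / [4, 5] / [6] / [9];  Q = [1, 2, 3] / [4, 5] / [6] / [7]
  Insert 8 (step 8): P = [1, 3, 7, 8] / [4, 5] / [6] / [9];  Q = [1, 2, 3, 8] / [4, 5] / [6] / [7]
  Insert 2 (step 9): P = [1, 2, 7, 8] / [3, 5] / [4] / [6] / [9];  Q = [1, 2, 3, 8] / [4, 5] / [6] / [7] / [9]
Final shape: (4, 2, 1, 1, 1).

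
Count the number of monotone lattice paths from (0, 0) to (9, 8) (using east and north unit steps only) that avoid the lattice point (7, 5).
Number of paths = 16390

Total paths from (0, 0) to (9, 8): C(17, 9) = 24310. Paths through (7, 5): (paths (0, 0) → (7, 5)) × (paths (7, 5) → (9, 8)) = C(12, 7) · C(5, 2) = 792 · 10 = 7920. Avoidance count = 24310 − 7920 = 16390.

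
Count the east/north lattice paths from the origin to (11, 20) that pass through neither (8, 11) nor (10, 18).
Number of paths = 36837801

Inclusion–exclusion. Total paths: C(31, 11) = 84672315. Through P₁: C(19, 8)·C(12, 3) = 16628040. Through P₂: C(28, 10)·C(3, 1) = 39369330. Since P₁ is strictly southwest of P₂, a monotone path through both must visit P₁ then P₂; paths through both = C(19, 8)·C(9, 2)·C(3, 1) = 8162856. Avoid both = 84672315 − 16628040 − 39369330 + 8162856 = 36837801.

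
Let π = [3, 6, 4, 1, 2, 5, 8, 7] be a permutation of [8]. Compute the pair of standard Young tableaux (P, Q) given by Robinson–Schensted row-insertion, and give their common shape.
P = [1, 2, 5, 7] / [3, 4, 8] / [6];  Q = [1, 2, 6, 7] / [3, 5, 8] / [4];  common shape = (4, 3, 1)

Row-insert the values π_1, π_2, … into P one at a time, bumping the leftmost entry strictly greater than the inserted value down to the next row. The recording tableau Q records, in position (i, j), the step at which that cell was added to P.
  Insert 3 (step 1): P = [3];  Q = [1]
  Insert 6 (step 2): P = [3, 6];  Q = [1, 2]
  Insert 4 (step 3): P = [3, 4] / [6];  Q = [1, 2] / [3]
  Insert 1 (step 4): P = [1, 4] / [3] / [6];  Q = [1, 2] / [3] / [4]
  Insert 2 (step 5): P = [1, 2] / [3, 4] / [6];  Q = [1, 2] / [3, 5] / [4]
  Insert 5 (step 6): P = [1, 2, 5] / [3, 4] / [6];  Q = [1, 2, 6] / [3, 5] / [4]
  Insert 8 (step 7): P = [1, 2, 5, 8] / [3, 4] / [6];  Q = [1, 2, 6, 7] / [3, 5] / [4]
  Insert 7 (step 8): P = [1, 2, 5, 7] / [3, 4, 8] / [6];  Q = [1, 2, 6, 7] / [3, 5, 8] / [4]
Final shape: (4, 3, 1).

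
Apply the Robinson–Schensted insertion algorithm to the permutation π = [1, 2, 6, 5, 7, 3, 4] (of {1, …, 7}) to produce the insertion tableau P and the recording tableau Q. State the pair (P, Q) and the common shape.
P = [1, 2, 3, 4] / [5, 7] / [6];  Q = [1, 2, 3, 5] / [4, 7] / [6];  common shape = (4, 2, 1)

Row-insert the values π_1, π_2, … into P one at a time, bumping the leftmost entry strictly greater than the inserted value down to the next row. The recording tableau Q records, in position (i, j), the step at which that cell was added to P.
  Insert 1 (step 1): P = [1];  Q = [1]
  Insert 2 (step 2): P = [1, 2];  Q = [1, 2]
  Insert 6 (step 3): P = [1, 2, 6];  Q = [1, 2, 3]
  Insert 5 (step 4): P = [1, 2, 5] / [6];  Q = [1, 2, 3] / [4]
  Insert 7 (step 5): P = [1, 2, 5, 7] / [6];  Q = [1, 2, 3, 5] / [4]
  Insert 3 (step 6): P = [1, 2, 3, 7] / [5] / [6];  Q = [1, 2, 3, 5] / [4] / [6]
  Insert 4 (step 7): P = [1, 2, 3, 4] / [5, 7] / [6];  Q = [1, 2, 3, 5] / [4, 7] / [6]
Final shape: (4, 2, 1).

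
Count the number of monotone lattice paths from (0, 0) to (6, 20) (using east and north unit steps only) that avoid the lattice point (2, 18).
Number of paths = 227380

Total paths from (0, 0) to (6, 20): C(26, 6) = 230230. Paths through (2, 18): (paths (0, 0) → (2, 18)) × (paths (2, 18) → (6, 20)) = C(20, 2) · C(6, 4) = 190 · 15 = 2850. Avoidance count = 230230 − 2850 = 227380.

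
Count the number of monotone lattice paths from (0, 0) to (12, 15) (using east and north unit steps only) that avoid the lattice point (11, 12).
Number of paths = 11975548

Total paths from (0, 0) to (12, 15): C(27, 12) = 17383860. Paths through (11, 12): (paths (0, 0) → (11, 12)) × (paths (11, 12) → (12, 15)) = C(23, 11) · C(4, 1) = 1352078 · 4 = 5408312. Avoidance count = 17383860 − 5408312 = 11975548.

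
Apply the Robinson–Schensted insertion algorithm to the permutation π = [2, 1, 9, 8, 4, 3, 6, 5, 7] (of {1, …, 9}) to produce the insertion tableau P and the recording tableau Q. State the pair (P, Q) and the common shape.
P = [1, 3, 5, 7] / [2, 4, 6] / [8] / [9];  Q = [1, 3, 7, 9] / [2, 4, 8] / [5] / [6];  common shape = (4, 3, 1, 1)

Row-insert the values π_1, π_2, … into P one at a time, bumping the leftmost entry strictly greater than the inserted value down to the next row. The recording tableau Q records, in position (i, j), the step at which that cell was added to P.
  Insert 2 (step 1): P = [2];  Q = [1]
  Insert 1 (step 2): P = [1] / [2];  Q = [1] / [2]
  Insert 9 (step 3): P = [1, 9] / [2];  Q = [1, 3] / [2]
  Insert 8 (step 4): P = [1, 8] / [2, 9];  Q = [1, 3] / [2, 4]
  Insert 4 (step 5): P = [1, 4] / [2, 8] / [9];  Q = [1, 3] / [2, 4] / [5]
  Insert 3 (step 6): P = [1, 3] / [2, 4] / [8] / [9];  Q = [1, 3] / [2, 4] / [5] / [6]
  Insert 6 (step 7): P = [1, 3, 6] / [2, 4] / [8] / [9];  Q = [1, 3, 7] / [2, 4] / [5] / [6]
  Insert 5 (step 8): P = [1, 3, 5] / [2, 4, 6] / [8] / [9];  Q = [1, 3, 7] / [2, 4, 8] / [5] / [6]
  Insert 7 (step 9): P = [1, 3, 5, 7] / [2, 4, 6] / [8] / [9];  Q = [1, 3, 7, 9] / [2, 4, 8] / [5] / [6]
Final shape: (4, 3, 1, 1).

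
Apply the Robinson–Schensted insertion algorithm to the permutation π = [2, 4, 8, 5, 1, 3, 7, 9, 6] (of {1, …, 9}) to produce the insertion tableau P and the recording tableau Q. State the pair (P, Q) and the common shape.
P = [1, 3, 5, 6, 9] / [2, 4, 7] / [8];  Q = [1, 2, 3, 7, 8] / [4, 6, 9] / [5];  common shape = (5, 3, 1)

Row-insert the values π_1, π_2, … into P one at a time, bumping the leftmost entry strictly greater than the inserted value down to the next row. The recording tableau Q records, in position (i, j), the step at which that cell was added to P.
  Insert 2 (step 1): P = [2];  Q = [1]
  Insert 4 (step 2): P = [2, 4];  Q = [1, 2]
  Insert 8 (step 3): P = [2, 4, 8];  Q = [1, 2, 3]
  Insert 5 (step 4): P = [2, 4, 5] / [8];  Q = [1, 2, 3] / [4]
  Insert 1 (step 5): P = [1, 4, 5] / [2] / [8];  Q = [1, 2, 3] / [4] / [5]
  Insert 3 (step 6): P = [1, 3, 5] / [2, 4] / [8];  Q = [1, 2, 3] / [4, 6] / [5]
  Insert 7 (step 7): P = [1, 3, 5, 7] / [2, 4] / [8];  Q = [1, 2, 3, 7] / [4, 6] / [5]
  Insert 9 (step 8): P = [1, 3, 5, 7, 9] / [2, 4] / [8];  Q = [1, 2, 3, 7, 8] / [4, 6] / [5]
  Insert 6 (step 9): P = [1, 3, 5, 6, 9] / [2, 4, 7] / [8];  Q = [1, 2, 3, 7, 8] / [4, 6, 9] / [5]
Final shape: (5, 3, 1).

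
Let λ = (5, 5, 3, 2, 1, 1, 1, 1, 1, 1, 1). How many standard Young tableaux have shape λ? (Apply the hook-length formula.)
# SYT of shape (5, 5, 3, 2, 1, 1, 1, 1, 1, 1, 1) = 354731520

Hook-length formula: f^λ = n! / Π hook(c), product over all cells c of the Young diagram. For λ = (5, 5, 3, 2, 1, 1, 1, 1, 1, 1, 1), n = 22 boxes. Hook lengths by row (left-to-right, top-to-bottom): [15, 7, 5, 3, 2]; [14, 6, 4, 2, 1]; [11, 3, 1]; [9, 1]; [7]; [6]; [5]; [4]; [3]; [2]; [1]. Product of hooks = 3168595584000. So f^λ = 22! / 3168595584000 = 1124000727777607680000 / 3168595584000 = 354731520.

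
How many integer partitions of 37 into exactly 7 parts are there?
p(37, 7 parts) = 1824

Partitions of n into exactly k parts are in bijection with partitions of n − k into at most k parts (subtract 1 from each part). So p(37, exactly 7) = p(30, parts ≤ 7). Computing via the recurrence p(m, j) = p(m, j−1) + p(m−j, j) gives 1824.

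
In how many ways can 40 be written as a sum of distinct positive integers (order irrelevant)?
q(40) = 1113

A partition into distinct parts is a strictly decreasing sequence summing to n. The recurrence d(n, m) = d(n, m−1) + d(n−m, m−1) (use part m at most once) with q(n) = d(n, n) gives q(40) = 1113. (Euler's theorem: # distinct-part partitions = # odd-part partitions.)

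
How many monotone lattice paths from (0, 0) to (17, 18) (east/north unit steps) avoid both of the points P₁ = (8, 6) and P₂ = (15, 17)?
Number of paths = 2244430116

Inclusion–exclusion. Total paths: C(35, 17) = 4537567650. Through P₁: C(14, 8)·C(21, 9) = 882671790. Through P₂: C(32, 15)·C(3, 2) = 1697168160. Since P₁ is strictly southwest of P₂, a monotone path through both must visit P₁ then P₂; paths through both = C(14, 8)·C(18, 7)·C(3, 2) = 286702416. Avoid both = 4537567650 − 882671790 − 1697168160 + 286702416 = 2244430116.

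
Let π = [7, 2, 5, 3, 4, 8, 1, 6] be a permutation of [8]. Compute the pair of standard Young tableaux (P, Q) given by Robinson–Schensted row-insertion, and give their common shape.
P = [1, 3, 4, 6] / [2, 8] / [5] / [7];  Q = [1, 3, 5, 6] / [2, 8] / [4] / [7];  common shape = (4, 2, 1, 1)

Row-insert the values π_1, π_2, … into P one at a time, bumping the leftmost entry strictly greater than the inserted value down to the next row. The recording tableau Q records, in position (i, j), the step at which that cell was added to P.
  Insert 7 (step 1): P = [7];  Q = [1]
  Insert 2 (step 2): P = [2] / [7];  Q = [1] / [2]
  Insert 5 (step 3): P = [2, 5] / [7];  Q = [1, 3] / [2]
  Insert 3 (step 4): P = [2, 3] / [5] / [7];  Q = [1, 3] / [2] / [4]
  Insert 4 (step 5): P = [2, 3, 4] / [5] / [7];  Q = [1, 3, 5] / [2] / [4]
  Insert 8 (step 6): P = [2, 3, 4, 8] / [5] / [7];  Q = [1, 3, 5, 6] / [2] / [4]
  Insert 1 (step 7): P = [1, 3, 4, 8] / [2] / [5] / [7];  Q = [1, 3, 5, 6] / [2] / [4] / [7]
  Insert 6 (step 8): P = [1, 3, 4, 6] / [2, 8] / [5] / [7];  Q = [1, 3, 5, 6] / [2, 8] / [4] / [7]
Final shape: (4, 2, 1, 1).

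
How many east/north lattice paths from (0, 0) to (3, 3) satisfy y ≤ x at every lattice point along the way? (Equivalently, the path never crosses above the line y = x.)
Number of paths = 5

By the reflection principle (André's argument), the number of monotone paths to (3, 3) with n ≤ m that never go above y = x is C(6, 3) − C(6, 4) = 20 − 15 = 5.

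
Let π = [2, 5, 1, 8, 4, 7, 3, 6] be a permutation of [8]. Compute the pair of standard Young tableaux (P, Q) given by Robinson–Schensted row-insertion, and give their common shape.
P = [1, 3, 6] / [2, 4, 7] / [5, 8];  Q = [1, 2, 4] / [3, 5, 6] / [7, 8];  common shape = (3, 3, 2)

Row-insert the values π_1, π_2, … into P one at a time, bumping the leftmost entry strictly greater than the inserted value down to the next row. The recording tableau Q records, in position (i, j), the step at which that cell was added to P.
  Insert 2 (step 1): P = [2];  Q = [1]
  Insert 5 (step 2): P = [2, 5];  Q = [1, 2]
  Insert 1 (step 3): P = [1, 5] / [2];  Q = [1, 2] / [3]
  Insert 8 (step 4): P = [1, 5, 8] / [2];  Q = [1, 2, 4] / [3]
  Insert 4 (step 5): P = [1, 4, 8] / [2, 5];  Q = [1, 2, 4] / [3, 5]
  Insert 7 (step 6): P = [1, 4, 7] / [2, 5, 8];  Q = [1, 2, 4] / [3, 5, 6]
  Insert 3 (step 7): P = [1, 3, 7] / [2, 4, 8] / [5];  Q = [1, 2, 4] / [3, 5, 6] / [7]
  Insert 6 (step 8): P = [1, 3, 6] / [2, 4, 7] / [5, 8];  Q = [1, 2, 4] / [3, 5, 6] / [7, 8]
Final shape: (3, 3, 2).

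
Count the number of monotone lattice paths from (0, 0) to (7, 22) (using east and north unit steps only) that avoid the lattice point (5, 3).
Number of paths = 1549020

Total paths from (0, 0) to (7, 22): C(29, 7) = 1560780. Paths through (5, 3): (paths (0, 0) → (5, 3)) × (paths (5, 3) → (7, 22)) = C(8, 5) · C(21, 2) = 56 · 210 = 11760. Avoidance count = 1560780 − 11760 = 1549020.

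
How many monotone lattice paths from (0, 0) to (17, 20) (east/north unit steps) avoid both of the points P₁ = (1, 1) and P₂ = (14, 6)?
Number of paths = 7770806490

Inclusion–exclusion. Total paths: C(37, 17) = 15905368710. Through P₁: C(2, 1)·C(35, 16) = 8119857900. Through P₂: C(20, 14)·C(17, 3) = 26356800. Since P₁ is strictly southwest of P₂, a monotone path through both must visit P₁ then P₂; paths through both = C(2, 1)·C(18, 13)·C(17, 3) = 11652480. Avoid both = 15905368710 − 8119857900 − 26356800 + 11652480 = 7770806490.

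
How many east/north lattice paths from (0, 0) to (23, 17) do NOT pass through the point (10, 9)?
Number of paths = 69934379580

Total paths from (0, 0) to (23, 17): C(40, 23) = 88732378800. Paths through (10, 9): (paths (0, 0) → (10, 9)) × (paths (10, 9) → (23, 17)) = C(19, 10) · C(21, 13) = 92378 · 203490 = 18797999220. Avoidance count = 88732378800 − 18797999220 = 69934379580.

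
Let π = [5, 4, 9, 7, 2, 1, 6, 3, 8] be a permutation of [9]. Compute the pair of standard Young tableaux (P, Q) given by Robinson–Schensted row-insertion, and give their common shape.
P = [1, 3, 8] / [2, 6] / [4, 7] / [5, 9];  Q = [1, 3, 9] / [2, 4] / [5, 7] / [6, 8];  common shape = (3, 2, 2, 2)

Row-insert the values π_1, π_2, … into P one at a time, bumping the leftmost entry strictly greater than the inserted value down to the next row. The recording tableau Q records, in position (i, j), the step at which that cell was added to P.
  Insert 5 (step 1): P = [5];  Q = [1]
  Insert 4 (step 2): P = [4] / [5];  Q = [1] / [2]
  Insert 9 (step 3): P = [4, 9] / [5];  Q = [1, 3] / [2]
  Insert 7 (step 4): P = [4, 7] / [5, 9];  Q = [1, 3] / [2, 4]
  Insert 2 (step 5): P = [2, 7] / [4, 9] / [5];  Q = [1, 3] / [2, 4] / [5]
  Insert 1 (step 6): P = [1, 7] / [2, 9] / [4] / [5];  Q = [1, 3] / [2, 4] / [5] / [6]
  Insert 6 (step 7): P = [1, 6] / [2, 7] / [4, 9] / [5];  Q = [1, 3] / [2, 4] / [5, 7] / [6]
  Insert 3 (step 8): P = [1, 3] / [2, 6] / [4, 7] / [5, 9];  Q = [1, 3] / [2, 4] / [5, 7] / [6, 8]
  Insert 8 (step 9): P = [1, 3, 8] / [2, 6] / [4, 7] / [5, 9];  Q = [1, 3, 9] / [2, 4] / [5, 7] / [6, 8]
Final shape: (3, 2, 2, 2).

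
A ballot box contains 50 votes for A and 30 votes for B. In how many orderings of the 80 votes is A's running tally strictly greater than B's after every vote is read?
Strict-lead orderings = 2217853133710113365752

Total orderings of the 80 votes with 50 for A: C(80, 50) = 8871412534840453463008. By the Bertrand ballot formula (Cycle Lemma / reflection principle), the number of orderings in which A is strictly ahead of B throughout is (p − q)/(p + q) · C(p + q, p) = (50 − 30)/(50 + 30) · 8871412534840453463008 = 2217853133710113365752.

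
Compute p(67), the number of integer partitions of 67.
p(67) = 2679689

Compute p(n) via the recurrence p(n, m) = p(n, m−1) + p(n−m, m), where p(n, m) counts partitions of n with all parts ≤ m and p(n) = p(n, n). The base cases are p(0, m) = 1 and p(n, 0) = 0 for n > 0. Filling the table yields p(67) = 2679689. (Euler's pentagonal recurrence is an alternative.)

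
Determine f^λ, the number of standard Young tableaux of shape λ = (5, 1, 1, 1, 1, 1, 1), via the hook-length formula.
# SYT of shape (5, 1, 1, 1, 1, 1, 1) = 210

Hook-length formula: f^λ = n! / Π hook(c), product over all cells c of the Young diagram. For λ = (5, 1, 1, 1, 1, 1, 1), n = 11 boxes. Hook lengths by row (left-to-right, top-to-bottom): [11, 4, 3, 2, 1]; [6]; [5]; [4]; [3]; [2]; [1]. Product of hooks = 190080. So f^λ = 11! / 190080 = 39916800 / 190080 = 210.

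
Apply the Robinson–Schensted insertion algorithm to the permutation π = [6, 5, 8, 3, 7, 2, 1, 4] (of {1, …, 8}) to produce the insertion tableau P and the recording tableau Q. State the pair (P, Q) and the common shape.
P = [1, 4] / [2, 7] / [3, 8] / [5] / [6];  Q = [1, 3] / [2, 5] / [4, 8] / [6] / [7];  common shape = (2, 2, 2, 1, 1)

Row-insert the values π_1, π_2, … into P one at a time, bumping the leftmost entry strictly greater than the inserted value down to the next row. The recording tableau Q records, in position (i, j), the step at which that cell was added to P.
  Insert 6 (step 1): P = [6];  Q = [1]
  Insert 5 (step 2): P = [5] / [6];  Q = [1] / [2]
  Insert 8 (step 3): P = [5, 8] / [6];  Q = [1, 3] / [2]
  Insert 3 (step 4): P = [3, 8] / [5] / [6];  Q = [1, 3] / [2] / [4]
  Insert 7 (step 5): P = [3, 7] / [5, 8] / [6];  Q = [1, 3] / [2, 5] / [4]
  Insert 2 (step 6): P = [2, 7] / [3, 8] / [5] / [6];  Q = [1, 3] / [2, 5] / [4] / [6]
  Insert 1 (step 7): P = [1, 7] / [2, 8] / [3] / [5] / [6];  Q = [1, 3] / [2, 5] / [4] / [6] / [7]
  Insert 4 (step 8): P = [1, 4] / [2, 7] / [3, 8] / [5] / [6];  Q = [1, 3] / [2, 5] / [4, 8] / [6] / [7]
Final shape: (2, 2, 2, 1, 1).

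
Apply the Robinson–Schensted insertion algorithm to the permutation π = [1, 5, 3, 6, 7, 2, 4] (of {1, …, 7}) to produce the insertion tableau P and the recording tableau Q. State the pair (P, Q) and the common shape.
P = [1, 2, 4, 7] / [3, 6] / [5];  Q = [1, 2, 4, 5] / [3, 7] / [6];  common shape = (4, 2, 1)

Row-insert the values π_1, π_2, … into P one at a time, bumping the leftmost entry strictly greater than the inserted value down to the next row. The recording tableau Q records, in position (i, j), the step at which that cell was added to P.
  Insert 1 (step 1): P = [1];  Q = [1]
  Insert 5 (step 2): P = [1, 5];  Q = [1, 2]
  Insert 3 (step 3): P = [1, 3] / [5];  Q = [1, 2] / [3]
  Insert 6 (step 4): P = [1, 3, 6] / [5];  Q = [1, 2, 4] / [3]
  Insert 7 (step 5): P = [1, 3, 6, 7] / [5];  Q = [1, 2, 4, 5] / [3]
  Insert 2 (step 6): P = [1, 2, 6, 7] / [3] / [5];  Q = [1, 2, 4, 5] / [3] / [6]
  Insert 4 (step 7): P = [1, 2, 4, 7] / [3, 6] / [5];  Q = [1, 2, 4, 5] / [3, 7] / [6]
Final shape: (4, 2, 1).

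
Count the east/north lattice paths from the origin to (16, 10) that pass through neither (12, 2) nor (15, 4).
Number of paths = 5245928

Inclusion–exclusion. Total paths: C(26, 16) = 5311735. Through P₁: C(14, 12)·C(12, 4) = 45045. Through P₂: C(19, 15)·C(7, 1) = 27132. Since P₁ is strictly southwest of P₂, a monotone path through both must visit P₁ then P₂; paths through both = C(14, 12)·C(5, 3)·C(7, 1) = 6370. Avoid both = 5311735 − 45045 − 27132 + 6370 = 5245928.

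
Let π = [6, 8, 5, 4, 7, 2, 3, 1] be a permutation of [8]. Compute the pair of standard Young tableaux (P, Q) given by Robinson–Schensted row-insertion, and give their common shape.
P = [1, 3] / [2, 7] / [4, 8] / [5] / [6];  Q = [1, 2] / [3, 5] / [4, 7] / [6] / [8];  common shape = (2, 2, 2, 1, 1)

Row-insert the values π_1, π_2, … into P one at a time, bumping the leftmost entry strictly greater than the inserted value down to the next row. The recording tableau Q records, in position (i, j), the step at which that cell was added to P.
  Insert 6 (step 1): P = [6];  Q = [1]
  Insert 8 (step 2): P = [6, 8];  Q = [1, 2]
  Insert 5 (step 3): P = [5, 8] / [6];  Q = [1, 2] / [3]
  Insert 4 (step 4): P = [4, 8] / [5] / [6];  Q = [1, 2] / [3] / [4]
  Insert 7 (step 5): P = [4, 7] / [5, 8] / [6];  Q = [1, 2] / [3, 5] / [4]
  Insert 2 (step 6): P = [2, 7] / [4, 8] / [5] / [6];  Q = [1, 2] / [3, 5] / [4] / [6]
  Insert 3 (step 7): P = [2, 3] / [4, 7] / [5, 8] / [6];  Q = [1, 2] / [3, 5] / [4, 7] / [6]
  Insert 1 (step 8): P = [1, 3] / [2, 7] / [4, 8] / [5] / [6];  Q = [1, 2] / [3, 5] / [4, 7] / [6] / [8]
Final shape: (2, 2, 2, 1, 1).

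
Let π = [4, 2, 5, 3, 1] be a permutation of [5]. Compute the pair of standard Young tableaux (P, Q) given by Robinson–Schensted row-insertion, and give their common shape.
P = [1, 3] / [2, 5] / [4];  Q = [1, 3] / [2, 4] / [5];  common shape = (2, 2, 1)

Row-insert the values π_1, π_2, … into P one at a time, bumping the leftmost entry strictly greater than the inserted value down to the next row. The recording tableau Q records, in position (i, j), the step at which that cell was added to P.
  Insert 4 (step 1): P = [4];  Q = [1]
  Insert 2 (step 2): P = [2] / [4];  Q = [1] / [2]
  Insert 5 (step 3): P = [2, 5] / [4];  Q = [1, 3] / [2]
  Insert 3 (step 4): P = [2, 3] / [4, 5];  Q = [1, 3] / [2, 4]
  Insert 1 (step 5): P = [1, 3] / [2, 5] / [4];  Q = [1, 3] / [2, 4] / [5]
Final shape: (2, 2, 1).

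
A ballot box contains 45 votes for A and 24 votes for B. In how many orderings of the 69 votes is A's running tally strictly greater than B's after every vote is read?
Strict-lead orderings = 701713235902693560

Total orderings of the 69 votes with 45 for A: C(69, 45) = 2305629203680278840. By the Bertrand ballot formula (Cycle Lemma / reflection principle), the number of orderings in which A is strictly ahead of B throughout is (p − q)/(p + q) · C(p + q, p) = (45 − 24)/(45 + 24) · 2305629203680278840 = 701713235902693560.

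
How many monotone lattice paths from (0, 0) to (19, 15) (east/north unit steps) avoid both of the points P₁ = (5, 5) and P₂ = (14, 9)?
Number of paths = 1067432388

Inclusion–exclusion. Total paths: C(34, 19) = 1855967520. Through P₁: C(10, 5)·C(24, 14) = 494236512. Through P₂: C(23, 14)·C(11, 5) = 377541780. Since P₁ is strictly southwest of P₂, a monotone path through both must visit P₁ then P₂; paths through both = C(10, 5)·C(13, 9)·C(11, 5) = 83243160. Avoid both = 1855967520 − 494236512 − 377541780 + 83243160 = 1067432388.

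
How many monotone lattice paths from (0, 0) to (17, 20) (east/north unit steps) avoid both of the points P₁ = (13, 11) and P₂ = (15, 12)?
Number of paths = 13675331490

Inclusion–exclusion. Total paths: C(37, 17) = 15905368710. Through P₁: C(24, 13)·C(13, 4) = 1784742960. Through P₂: C(27, 15)·C(10, 2) = 782273700. Since P₁ is strictly southwest of P₂, a monotone path through both must visit P₁ then P₂; paths through both = C(24, 13)·C(3, 2)·C(10, 2) = 336979440. Avoid both = 15905368710 − 1784742960 − 782273700 + 336979440 = 13675331490.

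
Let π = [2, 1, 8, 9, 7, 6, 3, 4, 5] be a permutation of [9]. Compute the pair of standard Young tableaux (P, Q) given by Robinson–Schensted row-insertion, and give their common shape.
P = [1, 3, 4, 5] / [2, 6, 9] / [7] / [8];  Q = [1, 3, 4, 9] / [2, 5, 8] / [6] / [7];  common shape = (4, 3, 1, 1)

Row-insert the values π_1, π_2, … into P one at a time, bumping the leftmost entry strictly greater than the inserted value down to the next row. The recording tableau Q records, in position (i, j), the step at which that cell was added to P.
  Insert 2 (step 1): P = [2];  Q = [1]
  Insert 1 (step 2): P = [1] / [2];  Q = [1] / [2]
  Insert 8 (step 3): P = [1, 8] / [2];  Q = [1, 3] / [2]
  Insert 9 (step 4): P = [1, 8, 9] / [2];  Q = [1, 3, 4] / [2]
  Insert 7 (step 5): P = [1, 7, 9] / [2, 8];  Q = [1, 3, 4] / [2, 5]
  Insert 6 (step 6): P = [1, 6, 9] / [2, 7] / [8];  Q = [1, 3, 4] / [2, 5] / [6]
  Insert 3 (step 7): P = [1, 3, 9] / [2, 6] / [7] / [8];  Q = [1, 3, 4] / [2, 5] / [6] / [7]
  Insert 4 (step 8): P = [1, 3, 4] / [2, 6, 9] / [7] / [8];  Q = [1, 3, 4] / [2, 5, 8] / [6] / [7]
  Insert 5 (step 9): P = [1, 3, 4, 5] / [2, 6, 9] / [7] / [8];  Q = [1, 3, 4, 9] / [2, 5, 8] / [6] / [7]
Final shape: (4, 3, 1, 1).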